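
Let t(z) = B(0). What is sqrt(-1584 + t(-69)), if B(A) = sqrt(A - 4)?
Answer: sqrt(-1584 + 2*I) ≈ 0.0251 + 39.799*I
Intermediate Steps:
B(A) = sqrt(-4 + A)
t(z) = 2*I (t(z) = sqrt(-4 + 0) = sqrt(-4) = 2*I)
sqrt(-1584 + t(-69)) = sqrt(-1584 + 2*I)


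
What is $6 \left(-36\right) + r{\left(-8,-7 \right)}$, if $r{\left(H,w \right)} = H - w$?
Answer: $-217$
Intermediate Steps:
$6 \left(-36\right) + r{\left(-8,-7 \right)} = 6 \left(-36\right) - 1 = -216 + \left(-8 + 7\right) = -216 - 1 = -217$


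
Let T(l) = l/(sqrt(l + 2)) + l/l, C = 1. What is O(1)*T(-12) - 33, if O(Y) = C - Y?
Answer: -33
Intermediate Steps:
T(l) = 1 + l/sqrt(2 + l) (T(l) = l/(sqrt(2 + l)) + 1 = l/sqrt(2 + l) + 1 = 1 + l/sqrt(2 + l))
O(Y) = 1 - Y
O(1)*T(-12) - 33 = (1 - 1*1)*(1 - 12/sqrt(2 - 12)) - 33 = (1 - 1)*(1 - (-6)*I*sqrt(10)/5) - 33 = 0*(1 - (-6)*I*sqrt(10)/5) - 33 = 0*(1 + 6*I*sqrt(10)/5) - 33 = 0 - 33 = -33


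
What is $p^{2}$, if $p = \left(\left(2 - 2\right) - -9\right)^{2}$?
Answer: $6561$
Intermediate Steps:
$p = 81$ ($p = \left(0 + 9\right)^{2} = 9^{2} = 81$)
$p^{2} = 81^{2} = 6561$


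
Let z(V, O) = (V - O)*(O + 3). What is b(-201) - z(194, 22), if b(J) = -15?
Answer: -4315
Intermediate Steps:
z(V, O) = (3 + O)*(V - O) (z(V, O) = (V - O)*(3 + O) = (3 + O)*(V - O))
b(-201) - z(194, 22) = -15 - (-1*22² - 3*22 + 3*194 + 22*194) = -15 - (-1*484 - 66 + 582 + 4268) = -15 - (-484 - 66 + 582 + 4268) = -15 - 1*4300 = -15 - 4300 = -4315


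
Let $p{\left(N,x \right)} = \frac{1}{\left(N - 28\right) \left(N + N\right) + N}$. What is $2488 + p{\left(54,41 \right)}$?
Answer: $\frac{7120657}{2862} \approx 2488.0$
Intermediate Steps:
$p{\left(N,x \right)} = \frac{1}{N + 2 N \left(-28 + N\right)}$ ($p{\left(N,x \right)} = \frac{1}{\left(-28 + N\right) 2 N + N} = \frac{1}{2 N \left(-28 + N\right) + N} = \frac{1}{N + 2 N \left(-28 + N\right)}$)
$2488 + p{\left(54,41 \right)} = 2488 + \frac{1}{54 \left(-55 + 2 \cdot 54\right)} = 2488 + \frac{1}{54 \left(-55 + 108\right)} = 2488 + \frac{1}{54 \cdot 53} = 2488 + \frac{1}{54} \cdot \frac{1}{53} = 2488 + \frac{1}{2862} = \frac{7120657}{2862}$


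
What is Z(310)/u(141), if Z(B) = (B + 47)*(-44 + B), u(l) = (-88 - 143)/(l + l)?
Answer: -1275204/11 ≈ -1.1593e+5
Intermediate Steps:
u(l) = -231/(2*l) (u(l) = -231*1/(2*l) = -231/(2*l))
Z(B) = (-44 + B)*(47 + B) (Z(B) = (47 + B)*(-44 + B) = (-44 + B)*(47 + B))
Z(310)/u(141) = (-2068 + 310² + 3*310)/((-231/2/141)) = (-2068 + 96100 + 930)/((-231/2*1/141)) = 94962/(-77/94) = 94962*(-94/77) = -1275204/11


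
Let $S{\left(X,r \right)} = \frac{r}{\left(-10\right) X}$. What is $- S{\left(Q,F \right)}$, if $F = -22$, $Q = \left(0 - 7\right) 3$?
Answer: $\frac{11}{105} \approx 0.10476$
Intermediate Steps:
$Q = -21$ ($Q = \left(-7\right) 3 = -21$)
$S{\left(X,r \right)} = - \frac{r}{10 X}$ ($S{\left(X,r \right)} = r \left(- \frac{1}{10 X}\right) = - \frac{r}{10 X}$)
$- S{\left(Q,F \right)} = - \frac{\left(-1\right) \left(-22\right)}{10 \left(-21\right)} = - \frac{\left(-1\right) \left(-22\right) \left(-1\right)}{10 \cdot 21} = \left(-1\right) \left(- \frac{11}{105}\right) = \frac{11}{105}$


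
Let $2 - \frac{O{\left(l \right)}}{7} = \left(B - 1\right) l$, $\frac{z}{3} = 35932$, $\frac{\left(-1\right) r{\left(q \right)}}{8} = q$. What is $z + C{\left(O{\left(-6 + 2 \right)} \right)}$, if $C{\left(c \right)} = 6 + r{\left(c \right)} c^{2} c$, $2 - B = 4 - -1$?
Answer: $-737786726$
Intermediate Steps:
$B = -3$ ($B = 2 - \left(4 - -1\right) = 2 - \left(4 + 1\right) = 2 - 5 = -3$)
$r{\left(q \right)} = - 8 q$
$z = 107796$ ($z = 3 \cdot 35932 = 107796$)
$O{\left(l \right)} = 14 + 28 l$ ($O{\left(l \right)} = 14 - 7 \left(-3 - 1\right) l = 14 - 7 \left(- 4 l\right) = 14 + 28 l$)
$C{\left(c \right)} = 6 - 8 c^{4}$ ($C{\left(c \right)} = 6 + - 8 c c^{2} c = 6 + - 8 c^{3} c = 6 - 8 c^{4}$)
$z + C{\left(O{\left(-6 + 2 \right)} \right)} = 107796 + \left(6 - 8 \left(14 + 28 \left(-6 + 2\right)\right)^{4}\right) = 107796 + \left(6 - 8 \left(14 + 28 \left(-4\right)\right)^{4}\right) = 107796 + \left(6 - 8 \left(14 - 112\right)^{4}\right) = 107796 + \left(6 - 8 \left(-98\right)^{4}\right) = 107796 + \left(6 - 737894528\right) = 107796 - 737894522 = -737786726$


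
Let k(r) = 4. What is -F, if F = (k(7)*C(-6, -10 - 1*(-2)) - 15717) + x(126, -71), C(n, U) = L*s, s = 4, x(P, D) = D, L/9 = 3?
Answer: 15356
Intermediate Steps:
L = 27 (L = 9*3 = 27)
C(n, U) = 108 (C(n, U) = 27*4 = 108)
F = -15356 (F = (4*108 - 15717) - 71 = (432 - 15717) - 71 = -15285 - 71 = -15356)
-F = -1*(-15356) = 15356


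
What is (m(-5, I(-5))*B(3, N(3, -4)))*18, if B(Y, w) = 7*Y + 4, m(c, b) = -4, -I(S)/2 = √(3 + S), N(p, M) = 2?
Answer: -1800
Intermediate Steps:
I(S) = -2*√(3 + S)
B(Y, w) = 4 + 7*Y
(m(-5, I(-5))*B(3, N(3, -4)))*18 = -4*(4 + 7*3)*18 = -4*(4 + 21)*18 = -4*25*18 = -100*18 = -1800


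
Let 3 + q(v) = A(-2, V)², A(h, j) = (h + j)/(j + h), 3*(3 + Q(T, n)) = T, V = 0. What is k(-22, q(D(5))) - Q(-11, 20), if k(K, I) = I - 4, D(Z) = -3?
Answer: ⅔ ≈ 0.66667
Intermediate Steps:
Q(T, n) = -3 + T/3
A(h, j) = 1 (A(h, j) = (h + j)/(h + j) = 1)
q(v) = -2 (q(v) = -3 + 1² = -3 + 1 = -2)
k(K, I) = -4 + I
k(-22, q(D(5))) - Q(-11, 20) = (-4 - 2) - (-3 + (⅓)*(-11)) = -6 - (-3 - 11/3) = -6 - 1*(-20/3) = -6 + 20/3 = ⅔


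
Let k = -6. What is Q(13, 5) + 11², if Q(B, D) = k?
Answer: 115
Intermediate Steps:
Q(B, D) = -6
Q(13, 5) + 11² = -6 + 11² = -6 + 121 = 115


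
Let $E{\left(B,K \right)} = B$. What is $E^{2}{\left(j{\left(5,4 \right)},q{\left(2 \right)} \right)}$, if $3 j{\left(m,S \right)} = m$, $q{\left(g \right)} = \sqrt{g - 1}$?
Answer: $\frac{25}{9} \approx 2.7778$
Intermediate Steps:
$q{\left(g \right)} = \sqrt{-1 + g}$
$j{\left(m,S \right)} = \frac{m}{3}$
$E^{2}{\left(j{\left(5,4 \right)},q{\left(2 \right)} \right)} = \left(\frac{1}{3} \cdot 5\right)^{2} = \left(\frac{5}{3}\right)^{2} = \frac{25}{9}$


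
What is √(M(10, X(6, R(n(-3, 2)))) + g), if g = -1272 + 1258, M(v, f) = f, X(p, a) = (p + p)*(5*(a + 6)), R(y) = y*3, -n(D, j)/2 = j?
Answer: I*√374 ≈ 19.339*I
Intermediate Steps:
n(D, j) = -2*j
R(y) = 3*y
X(p, a) = 2*p*(30 + 5*a) (X(p, a) = (2*p)*(5*(6 + a)) = (2*p)*(30 + 5*a) = 2*p*(30 + 5*a))
g = -14
√(M(10, X(6, R(n(-3, 2)))) + g) = √(10*6*(6 + 3*(-2*2)) - 14) = √(10*6*(6 + 3*(-4)) - 14) = √(10*6*(6 - 12) - 14) = √(10*6*(-6) - 14) = √(-360 - 14) = √(-374) = I*√374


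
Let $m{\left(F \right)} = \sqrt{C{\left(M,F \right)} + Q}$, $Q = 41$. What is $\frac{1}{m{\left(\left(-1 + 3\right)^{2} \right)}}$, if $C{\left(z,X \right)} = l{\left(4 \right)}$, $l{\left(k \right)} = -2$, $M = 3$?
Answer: $\frac{\sqrt{39}}{39} \approx 0.16013$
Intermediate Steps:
$C{\left(z,X \right)} = -2$
$m{\left(F \right)} = \sqrt{39}$ ($m{\left(F \right)} = \sqrt{-2 + 41} = \sqrt{39}$)
$\frac{1}{m{\left(\left(-1 + 3\right)^{2} \right)}} = \frac{1}{\sqrt{39}} = \frac{\sqrt{39}}{39}$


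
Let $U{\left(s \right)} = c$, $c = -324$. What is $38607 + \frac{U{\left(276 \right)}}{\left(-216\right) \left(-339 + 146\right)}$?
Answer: $\frac{14902299}{386} \approx 38607.0$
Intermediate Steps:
$U{\left(s \right)} = -324$
$38607 + \frac{U{\left(276 \right)}}{\left(-216\right) \left(-339 + 146\right)} = 38607 - \frac{324}{\left(-216\right) \left(-339 + 146\right)} = 38607 - \frac{324}{\left(-216\right) \left(-193\right)} = 38607 - \frac{324}{41688} = 38607 - \frac{3}{386} = \frac{14902299}{386}$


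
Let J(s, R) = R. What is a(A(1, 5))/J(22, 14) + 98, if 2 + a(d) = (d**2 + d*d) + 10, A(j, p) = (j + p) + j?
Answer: 739/7 ≈ 105.57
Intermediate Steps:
A(j, p) = p + 2*j
a(d) = 8 + 2*d**2 (a(d) = -2 + ((d**2 + d*d) + 10) = -2 + ((d**2 + d**2) + 10) = -2 + (2*d**2 + 10) = -2 + (10 + 2*d**2) = 8 + 2*d**2)
a(A(1, 5))/J(22, 14) + 98 = (8 + 2*(5 + 2*1)**2)/14 + 98 = (8 + 2*(5 + 2)**2)*(1/14) + 98 = (8 + 2*7**2)*(1/14) + 98 = (8 + 2*49)*(1/14) + 98 = (8 + 98)*(1/14) + 98 = 106*(1/14) + 98 = 53/7 + 98 = 739/7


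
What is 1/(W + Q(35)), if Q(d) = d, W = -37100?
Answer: -1/37065 ≈ -2.6980e-5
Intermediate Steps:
1/(W + Q(35)) = 1/(-37100 + 35) = 1/(-37065) = -1/37065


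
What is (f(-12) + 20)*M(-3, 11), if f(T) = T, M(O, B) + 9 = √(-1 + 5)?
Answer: -56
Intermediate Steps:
M(O, B) = -7 (M(O, B) = -9 + √(-1 + 5) = -9 + √4 = -9 + 2 = -7)
(f(-12) + 20)*M(-3, 11) = (-12 + 20)*(-7) = 8*(-7) = -56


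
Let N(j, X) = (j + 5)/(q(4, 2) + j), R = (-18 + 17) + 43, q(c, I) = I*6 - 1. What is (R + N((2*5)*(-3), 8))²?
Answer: 677329/361 ≈ 1876.3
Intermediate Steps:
q(c, I) = -1 + 6*I (q(c, I) = 6*I - 1 = -1 + 6*I)
R = 42 (R = -1 + 43 = 42)
N(j, X) = (5 + j)/(11 + j) (N(j, X) = (j + 5)/((-1 + 6*2) + j) = (5 + j)/((-1 + 12) + j) = (5 + j)/(11 + j))
(R + N((2*5)*(-3), 8))² = (42 + (5 + (2*5)*(-3))/(11 + (2*5)*(-3)))² = (42 + (5 + 10*(-3))/(11 + 10*(-3)))² = (42 + (5 - 30)/(11 - 30))² = (42 - 25/(-19))² = (42 - 1/19*(-25))² = (42 + 25/19)² = (823/19)² = 677329/361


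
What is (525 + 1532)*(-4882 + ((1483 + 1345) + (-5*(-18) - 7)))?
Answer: -4054347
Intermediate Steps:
(525 + 1532)*(-4882 + ((1483 + 1345) + (-5*(-18) - 7))) = 2057*(-4882 + (2828 + (90 - 7))) = 2057*(-4882 + (2828 + 83)) = 2057*(-4882 + 2911) = 2057*(-1971) = -4054347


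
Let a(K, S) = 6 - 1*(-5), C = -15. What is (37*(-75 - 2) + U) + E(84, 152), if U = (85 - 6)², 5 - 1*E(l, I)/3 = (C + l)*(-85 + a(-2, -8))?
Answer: 18725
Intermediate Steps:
a(K, S) = 11 (a(K, S) = 6 + 5 = 11)
E(l, I) = -3315 + 222*l (E(l, I) = 15 - 3*(-15 + l)*(-85 + 11) = 15 - 3*(-15 + l)*(-74) = 15 - 3*(1110 - 74*l) = 15 + (-3330 + 222*l) = -3315 + 222*l)
U = 6241 (U = 79² = 6241)
(37*(-75 - 2) + U) + E(84, 152) = (37*(-75 - 2) + 6241) + (-3315 + 222*84) = (37*(-77) + 6241) + (-3315 + 18648) = (-2849 + 6241) + 15333 = 3392 + 15333 = 18725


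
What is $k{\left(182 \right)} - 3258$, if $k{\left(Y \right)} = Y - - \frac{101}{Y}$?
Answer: $- \frac{559731}{182} \approx -3075.4$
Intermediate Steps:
$k{\left(Y \right)} = Y + \frac{101}{Y}$
$k{\left(182 \right)} - 3258 = \left(182 + \frac{101}{182}\right) - 3258 = \frac{33225}{182} - 3258 = - \frac{559731}{182}$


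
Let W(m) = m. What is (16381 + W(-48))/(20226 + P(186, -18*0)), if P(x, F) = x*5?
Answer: 16333/21156 ≈ 0.77203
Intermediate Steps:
P(x, F) = 5*x
(16381 + W(-48))/(20226 + P(186, -18*0)) = (16381 - 48)/(20226 + 5*186) = 16333/(20226 + 930) = 16333/21156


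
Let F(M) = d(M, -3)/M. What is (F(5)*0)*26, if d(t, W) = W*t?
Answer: 0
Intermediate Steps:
F(M) = -3 (F(M) = (-3*M)/M = -3)
(F(5)*0)*26 = -3*0*26 = 0*26 = 0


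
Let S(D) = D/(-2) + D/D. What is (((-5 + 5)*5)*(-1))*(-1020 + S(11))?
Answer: 0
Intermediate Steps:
S(D) = 1 - D/2 (S(D) = D*(-1/2) + 1 = -D/2 + 1 = 1 - D/2)
(((-5 + 5)*5)*(-1))*(-1020 + S(11)) = (((-5 + 5)*5)*(-1))*(-1020 + (1 - 1/2*11)) = ((0*5)*(-1))*(-1020 + (1 - 11/2)) = (0*(-1))*(-1020 - 9/2) = 0*(-2049/2) = 0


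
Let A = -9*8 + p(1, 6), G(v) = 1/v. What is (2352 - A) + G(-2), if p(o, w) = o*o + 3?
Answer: 4839/2 ≈ 2419.5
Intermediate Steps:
p(o, w) = 3 + o² (p(o, w) = o² + 3 = 3 + o²)
A = -68 (A = -9*8 + (3 + 1²) = -72 + (3 + 1) = -72 + 4 = -68)
(2352 - A) + G(-2) = (2352 - 1*(-68)) + 1/(-2) = (2352 + 68) - ½ = 2420 - ½ = 4839/2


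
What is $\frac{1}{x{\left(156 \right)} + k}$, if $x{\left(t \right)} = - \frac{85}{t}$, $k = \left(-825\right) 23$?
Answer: $- \frac{156}{2960185} \approx -5.2699 \cdot 10^{-5}$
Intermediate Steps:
$k = -18975$
$\frac{1}{x{\left(156 \right)} + k} = \frac{1}{- \frac{85}{156} - 18975} = \frac{1}{- \frac{2960185}{156}} = - \frac{156}{2960185}$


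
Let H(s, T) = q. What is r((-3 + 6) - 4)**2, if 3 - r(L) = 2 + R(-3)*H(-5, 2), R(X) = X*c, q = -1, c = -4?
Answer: 169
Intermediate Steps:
H(s, T) = -1
R(X) = -4*X (R(X) = X*(-4) = -4*X)
r(L) = 13 (r(L) = 3 - (2 - 4*(-3)*(-1)) = 3 - (2 + 12*(-1)) = 3 - (2 - 12) = 3 - 1*(-10) = 3 + 10 = 13)
r((-3 + 6) - 4)**2 = 13**2 = 169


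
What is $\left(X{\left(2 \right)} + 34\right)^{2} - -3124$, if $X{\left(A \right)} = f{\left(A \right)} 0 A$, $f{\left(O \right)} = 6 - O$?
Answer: $4280$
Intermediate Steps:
$X{\left(A \right)} = 0$ ($X{\left(A \right)} = \left(6 - A\right) 0 A = 0 A = 0$)
$\left(X{\left(2 \right)} + 34\right)^{2} - -3124 = \left(0 + 34\right)^{2} - -3124 = 34^{2} + 3124 = 1156 + 3124 = 4280$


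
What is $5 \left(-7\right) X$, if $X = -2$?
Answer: $70$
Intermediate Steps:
$5 \left(-7\right) X = 5 \left(-7\right) \left(-2\right) = \left(-35\right) \left(-2\right) = 70$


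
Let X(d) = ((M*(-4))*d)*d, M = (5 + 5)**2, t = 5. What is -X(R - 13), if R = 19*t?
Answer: 2689600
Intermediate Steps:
M = 100 (M = 10**2 = 100)
R = 95 (R = 19*5 = 95)
X(d) = -400*d**2 (X(d) = ((100*(-4))*d)*d = (-400*d)*d = -400*d**2)
-X(R - 13) = -(-400)*(95 - 13)**2 = -(-400)*82**2 = -(-400)*6724 = -1*(-2689600) = 2689600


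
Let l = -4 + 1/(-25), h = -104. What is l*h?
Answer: 10504/25 ≈ 420.16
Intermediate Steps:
l = -101/25 (l = -4 - 1/25 = -101/25 ≈ -4.0400)
l*h = -101/25*(-104) = 10504/25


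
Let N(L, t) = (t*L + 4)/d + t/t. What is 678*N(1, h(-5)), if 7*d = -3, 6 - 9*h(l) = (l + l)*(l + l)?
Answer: 97858/9 ≈ 10873.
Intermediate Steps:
h(l) = ⅔ - 4*l²/9 (h(l) = ⅔ - (l + l)*(l + l)/9 = ⅔ - 2*l*2*l/9 = ⅔ - 4*l²/9)
d = -3/7 (d = (⅐)*(-3) = -3/7 ≈ -0.42857)
N(L, t) = -25/3 - 7*L*t/3 (N(L, t) = (t*L + 4)/(-3/7) + t/t = (L*t + 4)*(-7/3) + 1 = (4 + L*t)*(-7/3) + 1 = (-28/3 - 7*L*t/3) + 1 = -25/3 - 7*L*t/3)
678*N(1, h(-5)) = 678*(-25/3 - 7/3*1*(⅔ - 4/9*(-5)²)) = 678*(-25/3 - 7/3*1*(⅔ - 4/9*25)) = 678*(-25/3 - 7/3*1*(⅔ - 100/9)) = 678*(-25/3 - 7/3*1*(-94/9)) = 678*(-25/3 + 658/27) = 678*(433/27) = 97858/9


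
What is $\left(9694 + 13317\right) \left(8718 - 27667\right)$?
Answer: $-436035439$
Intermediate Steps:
$\left(9694 + 13317\right) \left(8718 - 27667\right) = 23011 \left(-18949\right) = -436035439$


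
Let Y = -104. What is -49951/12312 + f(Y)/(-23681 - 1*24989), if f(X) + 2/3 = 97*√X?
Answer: -63976499/15769080 - 97*I*√26/24335 ≈ -4.0571 - 0.020325*I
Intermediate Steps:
f(X) = -⅔ + 97*√X
-49951/12312 + f(Y)/(-23681 - 1*24989) = -49951/12312 + (-⅔ + 97*√(-104))/(-23681 - 1*24989) = -49951*1/12312 + (-⅔ + 97*(2*I*√26))/(-23681 - 24989) = -2629/648 + (-⅔ + 194*I*√26)/(-48670) = -2629/648 + (-⅔ + 194*I*√26)*(-1/48670) = -2629/648 + (1/73005 - 97*I*√26/24335) = -63976499/15769080 - 97*I*√26/24335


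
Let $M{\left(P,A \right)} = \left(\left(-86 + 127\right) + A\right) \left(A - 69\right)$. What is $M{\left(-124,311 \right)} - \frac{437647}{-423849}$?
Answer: $\frac{36105590863}{423849} \approx 85185.0$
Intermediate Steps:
$M{\left(P,A \right)} = \left(-69 + A\right) \left(41 + A\right)$ ($M{\left(P,A \right)} = \left(41 + A\right) \left(-69 + A\right) = \left(-69 + A\right) \left(41 + A\right)$)
$M{\left(-124,311 \right)} - \frac{437647}{-423849} = \left(-2829 + 311^{2} - 8708\right) - \frac{437647}{-423849} = \left(-2829 + 96721 - 8708\right) - 437647 \left(- \frac{1}{423849}\right) = 85184 - - \frac{437647}{423849} = 85184 + \frac{437647}{423849} = \frac{36105590863}{423849}$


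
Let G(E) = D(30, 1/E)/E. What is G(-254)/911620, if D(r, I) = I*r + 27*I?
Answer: 3/3095477680 ≈ 9.6916e-10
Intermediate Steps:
D(r, I) = 27*I + I*r
G(E) = 57/E² (G(E) = ((27 + 30)/E)/E = (57/E)/E = 57/E²)
G(-254)/911620 = (57/(-254)²)/911620 = (57*(1/64516))*(1/911620) = (57/64516)*(1/911620) = 3/3095477680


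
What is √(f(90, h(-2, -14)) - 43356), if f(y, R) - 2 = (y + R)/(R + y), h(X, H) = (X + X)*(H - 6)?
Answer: 3*I*√4817 ≈ 208.21*I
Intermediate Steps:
h(X, H) = 2*X*(-6 + H) (h(X, H) = (2*X)*(-6 + H) = 2*X*(-6 + H))
f(y, R) = 3 (f(y, R) = 2 + (y + R)/(R + y) = 2 + (R + y)/(R + y) = 2 + 1 = 3)
√(f(90, h(-2, -14)) - 43356) = √(3 - 43356) = √(-43353) = 3*I*√4817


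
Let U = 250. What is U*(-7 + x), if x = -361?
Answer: -92000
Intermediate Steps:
U*(-7 + x) = 250*(-7 - 361) = 250*(-368) = -92000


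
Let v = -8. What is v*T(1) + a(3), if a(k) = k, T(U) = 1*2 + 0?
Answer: -13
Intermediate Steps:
T(U) = 2 (T(U) = 2 + 0 = 2)
v*T(1) + a(3) = -8*2 + 3 = -16 + 3 = -13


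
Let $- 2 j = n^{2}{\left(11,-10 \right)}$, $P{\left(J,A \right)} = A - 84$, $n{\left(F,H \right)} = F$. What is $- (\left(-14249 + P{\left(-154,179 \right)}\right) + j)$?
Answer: $\frac{28429}{2} \approx 14215.0$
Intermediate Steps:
$P{\left(J,A \right)} = -84 + A$
$j = - \frac{121}{2}$ ($j = - \frac{11^{2}}{2} = \left(- \frac{1}{2}\right) 121 = - \frac{121}{2} \approx -60.5$)
$- (\left(-14249 + P{\left(-154,179 \right)}\right) + j) = - (\left(-14249 + \left(-84 + 179\right)\right) - \frac{121}{2}) = - (\left(-14249 + 95\right) - \frac{121}{2}) = - (-14154 - \frac{121}{2}) = \left(-1\right) \left(- \frac{28429}{2}\right) = \frac{28429}{2}$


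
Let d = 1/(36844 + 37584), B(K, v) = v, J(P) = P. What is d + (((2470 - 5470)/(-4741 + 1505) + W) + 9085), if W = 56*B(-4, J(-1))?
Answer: 672079413/74428 ≈ 9029.9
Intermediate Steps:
W = -56 (W = 56*(-1) = -56)
d = 1/74428 ≈ 1.3436e-5
d + (((2470 - 5470)/(-4741 + 1505) + W) + 9085) = 1/74428 + (((2470 - 5470)/(-4741 + 1505) - 56) + 9085) = 1/74428 + ((-3000/(-3236) - 56) + 9085) = 1/74428 + ((-3000*(-1/3236) - 56) + 9085) = 1/74428 + ((750/809 - 56) + 9085) = 1/74428 + (-44554/809 + 9085) = 1/74428 + 7305211/809 = 672079413/74428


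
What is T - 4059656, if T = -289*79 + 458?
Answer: -4082029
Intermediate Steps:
T = -22373 (T = -22831 + 458 = -22373)
T - 4059656 = -22373 - 4059656 = -4082029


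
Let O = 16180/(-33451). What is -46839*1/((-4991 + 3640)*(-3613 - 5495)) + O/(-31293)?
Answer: -493243791763/130106646117756 ≈ -0.0037911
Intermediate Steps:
O = -16180/33451 (O = 16180*(-1/33451) = -16180/33451 ≈ -0.48369)
-46839*1/((-4991 + 3640)*(-3613 - 5495)) + O/(-31293) = -46839*1/((-4991 + 3640)*(-3613 - 5495)) - 16180/33451/(-31293) = -46839/((-9108*(-1351))) - 16180/33451*(-1/31293) = -46839/12304908 + 16180/1046782143 = -46839*1/12304908 + 16180/1046782143 = -15613/4101636 + 16180/1046782143 = -493243791763/130106646117756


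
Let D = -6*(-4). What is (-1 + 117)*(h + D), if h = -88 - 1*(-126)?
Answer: 7192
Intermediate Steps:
h = 38 (h = -88 + 126 = 38)
D = 24
(-1 + 117)*(h + D) = (-1 + 117)*(38 + 24) = 116*62 = 7192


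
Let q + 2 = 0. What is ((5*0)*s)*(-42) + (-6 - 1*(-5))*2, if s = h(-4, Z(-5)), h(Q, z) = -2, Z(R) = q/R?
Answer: -2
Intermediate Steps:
q = -2 (q = -2 + 0 = -2)
Z(R) = -2/R
s = -2
((5*0)*s)*(-42) + (-6 - 1*(-5))*2 = ((5*0)*(-2))*(-42) + (-6 - 1*(-5))*2 = (0*(-2))*(-42) + (-6 + 5)*2 = 0*(-42) - 1*2 = 0 - 2 = -2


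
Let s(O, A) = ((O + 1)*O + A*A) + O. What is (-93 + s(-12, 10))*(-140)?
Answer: -17780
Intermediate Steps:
s(O, A) = O + A**2 + O*(1 + O) (s(O, A) = ((1 + O)*O + A**2) + O = (O*(1 + O) + A**2) + O = (A**2 + O*(1 + O)) + O = O + A**2 + O*(1 + O))
(-93 + s(-12, 10))*(-140) = (-93 + (10**2 + (-12)**2 + 2*(-12)))*(-140) = (-93 + (100 + 144 - 24))*(-140) = (-93 + 220)*(-140) = 127*(-140) = -17780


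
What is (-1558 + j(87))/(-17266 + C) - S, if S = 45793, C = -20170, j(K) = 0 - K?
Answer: -244900729/5348 ≈ -45793.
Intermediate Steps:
j(K) = -K
(-1558 + j(87))/(-17266 + C) - S = (-1558 - 1*87)/(-17266 - 20170) - 1*45793 = (-1558 - 87)/(-37436) - 45793 = -1645*(-1/37436) - 45793 = 235/5348 - 45793 = -244900729/5348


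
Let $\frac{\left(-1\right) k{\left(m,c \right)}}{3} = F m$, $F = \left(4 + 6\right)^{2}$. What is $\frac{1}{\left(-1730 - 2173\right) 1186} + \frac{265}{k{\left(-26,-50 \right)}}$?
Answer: $\frac{13629623}{401176360} \approx 0.033974$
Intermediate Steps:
$F = 100$ ($F = 10^{2} = 100$)
$k{\left(m,c \right)} = - 300 m$ ($k{\left(m,c \right)} = - 3 \cdot 100 m = - 300 m$)
$\frac{1}{\left(-1730 - 2173\right) 1186} + \frac{265}{k{\left(-26,-50 \right)}} = \frac{1}{\left(-1730 - 2173\right) 1186} + \frac{265}{\left(-300\right) \left(-26\right)} = \frac{1}{-3903} \cdot \frac{1}{1186} + \frac{265}{7800} = \left(- \frac{1}{3903}\right) \frac{1}{1186} + 265 \cdot \frac{1}{7800} = - \frac{1}{4628958} + \frac{53}{1560} = \frac{13629623}{401176360}$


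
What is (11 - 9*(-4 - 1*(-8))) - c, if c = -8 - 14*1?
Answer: -3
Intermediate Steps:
c = -22 (c = -8 - 14 = -22)
(11 - 9*(-4 - 1*(-8))) - c = (11 - 9*(-4 - 1*(-8))) - 1*(-22) = (11 - 9*(-4 + 8)) + 22 = (11 - 9*4) + 22 = (11 - 36) + 22 = -25 + 22 = -3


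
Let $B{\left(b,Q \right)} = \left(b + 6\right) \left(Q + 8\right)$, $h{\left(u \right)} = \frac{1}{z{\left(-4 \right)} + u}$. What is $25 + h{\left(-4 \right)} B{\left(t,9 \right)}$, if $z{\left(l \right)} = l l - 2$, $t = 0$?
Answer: $\frac{176}{5} \approx 35.2$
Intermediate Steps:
$z{\left(l \right)} = -2 + l^{2}$ ($z{\left(l \right)} = l^{2} - 2 = -2 + l^{2}$)
$h{\left(u \right)} = \frac{1}{14 + u}$ ($h{\left(u \right)} = \frac{1}{\left(-2 + \left(-4\right)^{2}\right) + u} = \frac{1}{\left(-2 + 16\right) + u} = \frac{1}{14 + u}$)
$B{\left(b,Q \right)} = \left(6 + b\right) \left(8 + Q\right)$
$25 + h{\left(-4 \right)} B{\left(t,9 \right)} = 25 + \frac{48 + 6 \cdot 9 + 8 \cdot 0 + 9 \cdot 0}{14 - 4} = 25 + \frac{48 + 54 + 0 + 0}{10} = 25 + \frac{1}{10} \cdot 102 = 25 + \frac{51}{5} = \frac{176}{5}$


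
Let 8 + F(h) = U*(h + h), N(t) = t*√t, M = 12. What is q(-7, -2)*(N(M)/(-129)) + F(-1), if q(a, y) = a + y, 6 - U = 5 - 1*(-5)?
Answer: 72*√3/43 ≈ 2.9002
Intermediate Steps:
N(t) = t^(3/2)
U = -4 (U = 6 - (5 - 1*(-5)) = 6 - (5 + 5) = 6 - 1*10 = 6 - 10 = -4)
F(h) = -8 - 8*h (F(h) = -8 - 4*(h + h) = -8 - 8*h)
q(-7, -2)*(N(M)/(-129)) + F(-1) = (-7 - 2)*(12^(3/2)/(-129)) + (-8 - 8*(-1)) = -9*24*√3*(-1)/129 + (-8 + 8) = -(-72)*√3/43 + 0 = 72*√3/43 + 0 = 72*√3/43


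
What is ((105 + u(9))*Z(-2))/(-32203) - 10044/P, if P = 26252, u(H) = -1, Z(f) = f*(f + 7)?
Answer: -74036213/211348289 ≈ -0.35030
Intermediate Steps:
Z(f) = f*(7 + f)
((105 + u(9))*Z(-2))/(-32203) - 10044/P = ((105 - 1)*(-2*(7 - 2)))/(-32203) - 10044/26252 = (104*(-2*5))*(-1/32203) - 10044*1/26252 = (104*(-10))*(-1/32203) - 2511/6563 = -1040*(-1/32203) - 2511/6563 = 1040/32203 - 2511/6563 = -74036213/211348289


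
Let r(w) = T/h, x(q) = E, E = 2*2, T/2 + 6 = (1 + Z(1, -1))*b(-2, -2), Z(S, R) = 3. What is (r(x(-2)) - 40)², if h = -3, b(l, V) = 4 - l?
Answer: 2704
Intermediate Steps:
T = 36 (T = -12 + 2*((1 + 3)*(4 - 1*(-2))) = -12 + 2*(4*(4 + 2)) = -12 + 2*(4*6) = -12 + 2*24 = -12 + 48 = 36)
E = 4
x(q) = 4
r(w) = -12 (r(w) = 36/(-3) = 36*(-⅓) = -12)
(r(x(-2)) - 40)² = (-12 - 40)² = (-52)² = 2704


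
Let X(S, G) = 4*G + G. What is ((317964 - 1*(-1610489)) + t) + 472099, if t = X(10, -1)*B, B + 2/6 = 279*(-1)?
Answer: 7205846/3 ≈ 2.4019e+6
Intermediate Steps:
X(S, G) = 5*G
B = -838/3 (B = -⅓ + 279*(-1) = -⅓ - 279 = -838/3 ≈ -279.33)
t = 4190/3 (t = (5*(-1))*(-838/3) = -5*(-838/3) = 4190/3 ≈ 1396.7)
((317964 - 1*(-1610489)) + t) + 472099 = ((317964 - 1*(-1610489)) + 4190/3) + 472099 = ((317964 + 1610489) + 4190/3) + 472099 = (1928453 + 4190/3) + 472099 = 5789549/3 + 472099 = 7205846/3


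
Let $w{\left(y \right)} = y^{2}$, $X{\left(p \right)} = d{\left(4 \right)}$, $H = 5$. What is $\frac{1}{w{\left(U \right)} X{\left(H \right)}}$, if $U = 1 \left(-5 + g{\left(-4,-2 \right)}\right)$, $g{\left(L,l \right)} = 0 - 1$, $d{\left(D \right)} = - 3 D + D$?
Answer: $- \frac{1}{288} \approx -0.0034722$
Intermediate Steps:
$d{\left(D \right)} = - 2 D$
$g{\left(L,l \right)} = -1$
$X{\left(p \right)} = -8$ ($X{\left(p \right)} = \left(-2\right) 4 = -8$)
$U = -6$ ($U = 1 \left(-5 - 1\right) = 1 \left(-6\right) = -6$)
$\frac{1}{w{\left(U \right)} X{\left(H \right)}} = \frac{1}{\left(-6\right)^{2} \left(-8\right)} = \frac{1}{36 \left(-8\right)} = \frac{1}{-288} = - \frac{1}{288}$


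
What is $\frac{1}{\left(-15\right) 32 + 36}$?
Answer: $- \frac{1}{444} \approx -0.0022523$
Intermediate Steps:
$\frac{1}{\left(-15\right) 32 + 36} = \frac{1}{-480 + 36} = \frac{1}{-444} = - \frac{1}{444}$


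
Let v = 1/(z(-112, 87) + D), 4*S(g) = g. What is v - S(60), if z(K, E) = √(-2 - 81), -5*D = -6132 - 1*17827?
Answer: 5*(-15*√83 + 71876*I)/(-23959*I + 5*√83) ≈ -15.0 - 3.9677e-7*I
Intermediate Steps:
S(g) = g/4
D = 23959/5 (D = -(-6132 - 1*17827)/5 = -(-6132 - 17827)/5 = -⅕*(-23959) = 23959/5 ≈ 4791.8)
z(K, E) = I*√83 (z(K, E) = √(-83) = I*√83)
v = 1/(23959/5 + I*√83) (v = 1/(I*√83 + 23959/5) = 1/(23959/5 + I*√83) ≈ 0.00020869 - 3.968e-7*I)
v - S(60) = (119795/574035756 - 25*I*√83/574035756) - 60/4 = (119795/574035756 - 25*I*√83/574035756) - 1*15 = (119795/574035756 - 25*I*√83/574035756) - 15 = -8610416545/574035756 - 25*I*√83/574035756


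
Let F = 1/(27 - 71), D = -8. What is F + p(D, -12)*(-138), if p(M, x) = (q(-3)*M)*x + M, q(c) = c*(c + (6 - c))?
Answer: 10540991/44 ≈ 2.3957e+5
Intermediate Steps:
q(c) = 6*c (q(c) = c*6 = 6*c)
F = -1/44 (F = 1/(-44) = -1/44 ≈ -0.022727)
p(M, x) = M - 18*M*x (p(M, x) = ((6*(-3))*M)*x + M = (-18*M)*x + M = -18*M*x + M = M - 18*M*x)
F + p(D, -12)*(-138) = -1/44 - 8*(1 - 18*(-12))*(-138) = -1/44 - 8*(1 + 216)*(-138) = -1/44 - 8*217*(-138) = -1/44 - 1736*(-138) = -1/44 + 239568 = 10540991/44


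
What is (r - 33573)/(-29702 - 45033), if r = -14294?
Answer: 47867/74735 ≈ 0.64049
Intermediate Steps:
(r - 33573)/(-29702 - 45033) = (-14294 - 33573)/(-29702 - 45033) = -47867/(-74735) = -47867*(-1/74735) = 47867/74735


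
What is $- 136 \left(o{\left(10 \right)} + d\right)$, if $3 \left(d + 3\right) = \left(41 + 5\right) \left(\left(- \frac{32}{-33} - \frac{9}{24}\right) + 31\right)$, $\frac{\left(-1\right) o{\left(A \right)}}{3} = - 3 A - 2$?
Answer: $- \frac{7774814}{99} \approx -78534.0$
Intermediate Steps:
$o{\left(A \right)} = 6 + 9 A$ ($o{\left(A \right)} = - 3 \left(- 3 A - 2\right) = - 3 \left(-2 - 3 A\right) = 6 + 9 A$)
$d = \frac{190655}{396}$ ($d = -3 + \frac{\left(41 + 5\right) \left(\left(- \frac{32}{-33} - \frac{9}{24}\right) + 31\right)}{3} = -3 + \frac{46 \left(\left(\left(-32\right) \left(- \frac{1}{33}\right) - \frac{3}{8}\right) + 31\right)}{3} = -3 + \frac{46 \left(\left(\frac{32}{33} - \frac{3}{8}\right) + 31\right)}{3} = -3 + \frac{46 \left(\frac{157}{264} + 31\right)}{3} = -3 + \frac{46 \cdot \frac{8341}{264}}{3} = -3 + \frac{1}{3} \cdot \frac{191843}{132} = -3 + \frac{191843}{396} = \frac{190655}{396} \approx 481.45$)
$- 136 \left(o{\left(10 \right)} + d\right) = - 136 \left(\left(6 + 9 \cdot 10\right) + \frac{190655}{396}\right) = - 136 \left(\left(6 + 90\right) + \frac{190655}{396}\right) = - 136 \left(96 + \frac{190655}{396}\right) = \left(-136\right) \frac{228671}{396} = - \frac{7774814}{99}$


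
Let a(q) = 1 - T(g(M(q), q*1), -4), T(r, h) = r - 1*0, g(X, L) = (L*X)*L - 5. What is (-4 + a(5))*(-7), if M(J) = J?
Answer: 861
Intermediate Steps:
g(X, L) = -5 + X*L² (g(X, L) = X*L² - 5 = -5 + X*L²)
T(r, h) = r (T(r, h) = r + 0 = r)
a(q) = 6 - q³ (a(q) = 1 - (-5 + q*(q*1)²) = 1 - (-5 + q*q²) = 1 - (-5 + q³) = 1 + (5 - q³) = 6 - q³)
(-4 + a(5))*(-7) = (-4 + (6 - 1*5³))*(-7) = (-4 + (6 - 1*125))*(-7) = (-4 + (6 - 125))*(-7) = (-4 - 119)*(-7) = -123*(-7) = 861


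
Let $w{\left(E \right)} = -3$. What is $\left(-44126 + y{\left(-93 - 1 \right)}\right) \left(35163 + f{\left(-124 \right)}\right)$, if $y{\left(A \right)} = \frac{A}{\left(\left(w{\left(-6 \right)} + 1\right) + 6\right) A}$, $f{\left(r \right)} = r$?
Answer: $- \frac{6184488617}{4} \approx -1.5461 \cdot 10^{9}$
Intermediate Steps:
$y{\left(A \right)} = \frac{1}{4}$ ($y{\left(A \right)} = \frac{A}{\left(\left(-3 + 1\right) + 6\right) A} = \frac{A}{\left(-2 + 6\right) A} = \frac{A}{4 A} = A \frac{1}{4 A} = \frac{1}{4}$)
$\left(-44126 + y{\left(-93 - 1 \right)}\right) \left(35163 + f{\left(-124 \right)}\right) = \left(-44126 + \frac{1}{4}\right) \left(35163 - 124\right) = \left(- \frac{176503}{4}\right) 35039 = - \frac{6184488617}{4}$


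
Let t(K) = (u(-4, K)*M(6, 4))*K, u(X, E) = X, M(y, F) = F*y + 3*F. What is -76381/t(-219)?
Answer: -76381/31536 ≈ -2.4220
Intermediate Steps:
M(y, F) = 3*F + F*y
t(K) = -144*K (t(K) = (-16*(3 + 6))*K = (-16*9)*K = (-4*36)*K = -144*K)
-76381/t(-219) = -76381/((-144*(-219))) = -76381/31536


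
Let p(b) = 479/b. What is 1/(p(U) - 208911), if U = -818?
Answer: -818/170889677 ≈ -4.7867e-6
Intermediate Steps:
1/(p(U) - 208911) = 1/(479/(-818) - 208911) = 1/(479*(-1/818) - 208911) = 1/(-479/818 - 208911) = 1/(-170889677/818) = -818/170889677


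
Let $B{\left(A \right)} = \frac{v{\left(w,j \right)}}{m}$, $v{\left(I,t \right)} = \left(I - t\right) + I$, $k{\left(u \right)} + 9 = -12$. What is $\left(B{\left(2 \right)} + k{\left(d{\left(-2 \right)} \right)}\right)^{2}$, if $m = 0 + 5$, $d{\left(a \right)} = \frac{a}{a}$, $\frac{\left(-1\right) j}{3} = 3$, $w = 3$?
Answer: $324$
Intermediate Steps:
$j = -9$ ($j = \left(-3\right) 3 = -9$)
$d{\left(a \right)} = 1$
$k{\left(u \right)} = -21$ ($k{\left(u \right)} = -9 - 12 = -21$)
$v{\left(I,t \right)} = - t + 2 I$
$m = 5$
$B{\left(A \right)} = 3$ ($B{\left(A \right)} = \frac{\left(-1\right) \left(-9\right) + 2 \cdot 3}{5} = \left(9 + 6\right) \frac{1}{5} = 15 \cdot \frac{1}{5} = 3$)
$\left(B{\left(2 \right)} + k{\left(d{\left(-2 \right)} \right)}\right)^{2} = \left(3 - 21\right)^{2} = \left(-18\right)^{2} = 324$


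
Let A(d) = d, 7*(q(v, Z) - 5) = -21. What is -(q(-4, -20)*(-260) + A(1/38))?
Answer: 19759/38 ≈ 519.97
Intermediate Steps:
q(v, Z) = 2 (q(v, Z) = 5 + (1/7)*(-21) = 5 - 3 = 2)
-(q(-4, -20)*(-260) + A(1/38)) = -(2*(-260) + 1/38) = -(-520 + 1/38) = -1*(-19759/38) = 19759/38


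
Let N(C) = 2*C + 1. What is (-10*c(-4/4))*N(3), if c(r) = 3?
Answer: -210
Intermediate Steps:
N(C) = 1 + 2*C
(-10*c(-4/4))*N(3) = (-10*3)*(1 + 2*3) = -30*(1 + 6) = -30*7 = -210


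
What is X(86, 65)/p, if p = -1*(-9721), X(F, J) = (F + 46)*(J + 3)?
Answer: 8976/9721 ≈ 0.92336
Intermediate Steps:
X(F, J) = (3 + J)*(46 + F) (X(F, J) = (46 + F)*(3 + J) = (3 + J)*(46 + F))
p = 9721
X(86, 65)/p = (138 + 3*86 + 46*65 + 86*65)/9721 = (138 + 258 + 2990 + 5590)*(1/9721) = 8976*(1/9721) = 8976/9721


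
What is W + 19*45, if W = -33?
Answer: 822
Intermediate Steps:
W + 19*45 = -33 + 19*45 = -33 + 855 = 822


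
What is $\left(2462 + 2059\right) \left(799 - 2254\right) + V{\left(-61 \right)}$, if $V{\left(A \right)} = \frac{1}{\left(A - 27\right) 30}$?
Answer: $- \frac{17366065201}{2640} \approx -6.5781 \cdot 10^{6}$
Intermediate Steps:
$V{\left(A \right)} = \frac{1}{30 \left(-27 + A\right)}$ ($V{\left(A \right)} = \frac{1}{-27 + A} \frac{1}{30} = \frac{1}{30 \left(-27 + A\right)}$)
$\left(2462 + 2059\right) \left(799 - 2254\right) + V{\left(-61 \right)} = \left(2462 + 2059\right) \left(799 - 2254\right) + \frac{1}{30 \left(-27 - 61\right)} = 4521 \left(-1455\right) + \frac{1}{30 \left(-88\right)} = -6578055 + \frac{1}{30} \left(- \frac{1}{88}\right) = -6578055 - \frac{1}{2640} = - \frac{17366065201}{2640}$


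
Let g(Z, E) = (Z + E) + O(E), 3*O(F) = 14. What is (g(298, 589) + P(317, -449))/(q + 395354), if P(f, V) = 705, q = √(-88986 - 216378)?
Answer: 94687283/23445763602 - 479*I*√76341/23445763602 ≈ 0.0040386 - 5.6448e-6*I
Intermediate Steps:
q = 2*I*√76341 (q = √(-305364) = 2*I*√76341 ≈ 552.6*I)
O(F) = 14/3 (O(F) = (⅓)*14 = 14/3)
g(Z, E) = 14/3 + E + Z (g(Z, E) = (Z + E) + 14/3 = (E + Z) + 14/3 = 14/3 + E + Z)
(g(298, 589) + P(317, -449))/(q + 395354) = ((14/3 + 589 + 298) + 705)/(2*I*√76341 + 395354) = (2675/3 + 705)/(395354 + 2*I*√76341) = 4790/(3*(395354 + 2*I*√76341))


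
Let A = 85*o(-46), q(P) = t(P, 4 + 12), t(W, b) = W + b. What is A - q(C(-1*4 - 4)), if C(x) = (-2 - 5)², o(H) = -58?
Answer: -4995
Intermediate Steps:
C(x) = 49 (C(x) = (-7)² = 49)
q(P) = 16 + P (q(P) = P + (4 + 12) = P + 16 = 16 + P)
A = -4930 (A = 85*(-58) = -4930)
A - q(C(-1*4 - 4)) = -4930 - (16 + 49) = -4930 - 1*65 = -4930 - 65 = -4995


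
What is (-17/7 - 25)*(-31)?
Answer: 5952/7 ≈ 850.29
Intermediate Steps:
(-17/7 - 25)*(-31) = -192/7*(-31) = 5952/7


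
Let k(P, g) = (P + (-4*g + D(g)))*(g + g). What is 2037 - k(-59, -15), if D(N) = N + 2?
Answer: 1677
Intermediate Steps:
D(N) = 2 + N
k(P, g) = 2*g*(2 + P - 3*g) (k(P, g) = (P + (-4*g + (2 + g)))*(g + g) = (P + (2 - 3*g))*(2*g) = (2 + P - 3*g)*(2*g) = 2*g*(2 + P - 3*g))
2037 - k(-59, -15) = 2037 - 2*(-15)*(2 - 59 - 3*(-15)) = 2037 - 2*(-15)*(2 - 59 + 45) = 2037 - 2*(-15)*(-12) = 2037 - 1*360 = 2037 - 360 = 1677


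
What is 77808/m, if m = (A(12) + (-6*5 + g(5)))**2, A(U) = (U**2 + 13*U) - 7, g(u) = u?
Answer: 4863/4489 ≈ 1.0833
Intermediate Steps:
A(U) = -7 + U**2 + 13*U
m = 71824 (m = ((-7 + 12**2 + 13*12) + (-6*5 + 5))**2 = ((-7 + 144 + 156) + (-30 + 5))**2 = (293 - 25)**2 = 268**2 = 71824)
77808/m = 77808/71824 = 77808*(1/71824) = 4863/4489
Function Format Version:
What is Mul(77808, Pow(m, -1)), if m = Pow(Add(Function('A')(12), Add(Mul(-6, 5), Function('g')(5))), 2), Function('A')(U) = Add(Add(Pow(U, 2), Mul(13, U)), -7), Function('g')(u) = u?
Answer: Rational(4863, 4489) ≈ 1.0833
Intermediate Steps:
Function('A')(U) = Add(-7, Pow(U, 2), Mul(13, U))
m = 71824 (m = Pow(Add(Add(-7, Pow(12, 2), Mul(13, 12)), Add(Mul(-6, 5), 5)), 2) = Pow(Add(Add(-7, 144, 156), Add(-30, 5)), 2) = Pow(Add(293, -25), 2) = Pow(268, 2) = 71824)
Mul(77808, Pow(m, -1)) = Mul(77808, Pow(71824, -1)) = Mul(77808, Rational(1, 71824)) = Rational(4863, 4489)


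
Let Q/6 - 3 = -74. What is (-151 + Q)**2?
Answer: 332929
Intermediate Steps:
Q = -426 (Q = 18 + 6*(-74) = 18 - 444 = -426)
(-151 + Q)**2 = (-151 - 426)**2 = (-577)**2 = 332929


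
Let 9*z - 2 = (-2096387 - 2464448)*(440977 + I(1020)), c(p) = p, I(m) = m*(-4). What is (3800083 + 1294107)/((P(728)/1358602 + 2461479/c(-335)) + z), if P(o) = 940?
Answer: -5216686204493925/226725570355844826358 ≈ -2.3009e-5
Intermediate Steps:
I(m) = -4*m
z = -1992615128993/9 (z = 2/9 + ((-2096387 - 2464448)*(440977 - 4*1020))/9 = 2/9 + (-4560835*(440977 - 4080))/9 = 2/9 + (-4560835*436897)/9 = 2/9 + (⅑)*(-1992615128995) = 2/9 - 1992615128995/9 = -1992615128993/9 ≈ -2.2140e+11)
(3800083 + 1294107)/((P(728)/1358602 + 2461479/c(-335)) + z) = (3800083 + 1294107)/((940/1358602 + 2461479/(-335)) - 1992615128993/9) = 5094190/((940*(1/1358602) + 2461479*(-1/335)) - 1992615128993/9) = 5094190/((470/679301 - 2461479/335) - 1992615128993/9) = 5094190/(-1672084988729/227565835 - 1992615128993/9) = 5094190/(-453451140711689652716/2048092515) = 5094190*(-2048092515/453451140711689652716) = -5216686204493925/226725570355844826358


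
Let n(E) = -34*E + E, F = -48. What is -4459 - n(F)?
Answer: -6043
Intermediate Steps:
n(E) = -33*E
-4459 - n(F) = -4459 - (-33)*(-48) = -4459 - 1*1584 = -4459 - 1584 = -6043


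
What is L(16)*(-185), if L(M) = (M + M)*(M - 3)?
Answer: -76960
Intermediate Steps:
L(M) = 2*M*(-3 + M) (L(M) = (2*M)*(-3 + M) = 2*M*(-3 + M))
L(16)*(-185) = (2*16*(-3 + 16))*(-185) = (2*16*13)*(-185) = 416*(-185) = -76960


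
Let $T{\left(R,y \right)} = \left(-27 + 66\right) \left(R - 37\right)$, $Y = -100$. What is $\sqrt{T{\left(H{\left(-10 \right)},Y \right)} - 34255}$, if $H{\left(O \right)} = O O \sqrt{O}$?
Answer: $\sqrt{-35698 + 3900 i \sqrt{10}} \approx 32.174 + 191.66 i$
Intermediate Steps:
$H{\left(O \right)} = O^{\frac{5}{2}}$ ($H{\left(O \right)} = O^{2} \sqrt{O} = O^{\frac{5}{2}}$)
$T{\left(R,y \right)} = -1443 + 39 R$ ($T{\left(R,y \right)} = 39 \left(-37 + R\right) = -1443 + 39 R$)
$\sqrt{T{\left(H{\left(-10 \right)},Y \right)} - 34255} = \sqrt{\left(-1443 + 39 \left(-10\right)^{\frac{5}{2}}\right) - 34255} = \sqrt{\left(-1443 + 39 \cdot 100 i \sqrt{10}\right) - 34255} = \sqrt{\left(-1443 + 3900 i \sqrt{10}\right) - 34255} = \sqrt{-35698 + 3900 i \sqrt{10}}$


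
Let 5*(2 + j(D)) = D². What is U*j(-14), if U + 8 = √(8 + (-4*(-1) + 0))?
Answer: -1488/5 + 372*√3/5 ≈ -168.74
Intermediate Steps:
U = -8 + 2*√3 (U = -8 + √(8 + (-4*(-1) + 0)) = -8 + √(8 + (4 + 0)) = -8 + √(8 + 4) = -8 + √12 = -8 + 2*√3 ≈ -4.5359)
j(D) = -2 + D²/5
U*j(-14) = (-8 + 2*√3)*(-2 + (⅕)*(-14)²) = (-8 + 2*√3)*(-2 + (⅕)*196) = (-8 + 2*√3)*(-2 + 196/5) = (-8 + 2*√3)*(186/5) = -1488/5 + 372*√3/5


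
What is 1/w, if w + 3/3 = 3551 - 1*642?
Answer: 1/2908 ≈ 0.00034388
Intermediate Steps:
w = 2908 (w = -1 + (3551 - 1*642) = -1 + (3551 - 642) = -1 + 2909 = 2908)
1/w = 1/2908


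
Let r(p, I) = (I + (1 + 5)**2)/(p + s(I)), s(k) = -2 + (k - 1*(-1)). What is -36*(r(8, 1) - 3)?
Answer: -117/2 ≈ -58.500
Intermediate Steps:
s(k) = -1 + k (s(k) = -2 + (k + 1) = -2 + (1 + k) = -1 + k)
r(p, I) = (36 + I)/(-1 + I + p) (r(p, I) = (I + (1 + 5)**2)/(p + (-1 + I)) = (I + 6**2)/(-1 + I + p) = (I + 36)/(-1 + I + p) = (36 + I)/(-1 + I + p))
-36*(r(8, 1) - 3) = -36*((36 + 1)/(-1 + 1 + 8) - 3) = -36*(37/8 - 3) = -36*13/8 = -117/2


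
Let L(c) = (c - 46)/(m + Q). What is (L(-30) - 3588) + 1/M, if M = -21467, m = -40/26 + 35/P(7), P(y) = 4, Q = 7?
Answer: -57005275767/15864113 ≈ -3593.3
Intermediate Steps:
m = 375/52 (m = -40/26 + 35/4 = -40*1/26 + 35*(¼) = -20/13 + 35/4 = 375/52 ≈ 7.2115)
L(c) = -2392/739 + 52*c/739 (L(c) = (c - 46)/(375/52 + 7) = (-46 + c)/(739/52) = (-46 + c)*(52/739) = -2392/739 + 52*c/739)
(L(-30) - 3588) + 1/M = ((-2392/739 + (52/739)*(-30)) - 3588) + 1/(-21467) = ((-2392/739 - 1560/739) - 3588) - 1/21467 = (-3952/739 - 3588) - 1/21467 = -2655484/739 - 1/21467 = -57005275767/15864113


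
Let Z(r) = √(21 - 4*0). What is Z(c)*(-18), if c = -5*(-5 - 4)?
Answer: -18*√21 ≈ -82.486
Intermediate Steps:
c = 45 (c = -5*(-9) = 45)
Z(r) = √21 (Z(r) = √(21 + 0) = √21)
Z(c)*(-18) = √21*(-18) = -18*√21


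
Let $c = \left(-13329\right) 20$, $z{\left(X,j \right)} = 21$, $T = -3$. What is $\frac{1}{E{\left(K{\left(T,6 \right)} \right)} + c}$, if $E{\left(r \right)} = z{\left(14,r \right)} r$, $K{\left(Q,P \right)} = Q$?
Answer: $- \frac{1}{266643} \approx -3.7503 \cdot 10^{-6}$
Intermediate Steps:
$E{\left(r \right)} = 21 r$
$c = -266580$
$\frac{1}{E{\left(K{\left(T,6 \right)} \right)} + c} = \frac{1}{21 \left(-3\right) - 266580} = \frac{1}{-63 - 266580} = \frac{1}{-266643} = - \frac{1}{266643}$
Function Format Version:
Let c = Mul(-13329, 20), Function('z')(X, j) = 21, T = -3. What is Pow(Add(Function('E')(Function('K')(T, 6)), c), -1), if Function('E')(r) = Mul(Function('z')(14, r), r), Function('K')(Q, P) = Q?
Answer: Rational(-1, 266643) ≈ -3.7503e-6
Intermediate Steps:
Function('E')(r) = Mul(21, r)
c = -266580
Pow(Add(Function('E')(Function('K')(T, 6)), c), -1) = Pow(Add(Mul(21, -3), -266580), -1) = Pow(Add(-63, -266580), -1) = Pow(-266643, -1) = Rational(-1, 266643)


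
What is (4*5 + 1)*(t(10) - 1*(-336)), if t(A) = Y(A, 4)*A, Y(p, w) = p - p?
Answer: 7056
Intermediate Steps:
Y(p, w) = 0
t(A) = 0 (t(A) = 0*A = 0)
(4*5 + 1)*(t(10) - 1*(-336)) = (4*5 + 1)*(0 - 1*(-336)) = (20 + 1)*(0 + 336) = 21*336 = 7056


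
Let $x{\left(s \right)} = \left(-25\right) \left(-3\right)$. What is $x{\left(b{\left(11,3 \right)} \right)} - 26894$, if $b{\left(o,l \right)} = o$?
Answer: $-26819$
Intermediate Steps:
$x{\left(s \right)} = 75$
$x{\left(b{\left(11,3 \right)} \right)} - 26894 = 75 - 26894 = -26819$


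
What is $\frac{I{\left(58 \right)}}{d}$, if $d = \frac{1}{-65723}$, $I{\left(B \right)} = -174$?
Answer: $11435802$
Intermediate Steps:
$d = - \frac{1}{65723} \approx -1.5215 \cdot 10^{-5}$
$\frac{I{\left(58 \right)}}{d} = - \frac{174}{- \frac{1}{65723}} = \left(-174\right) \left(-65723\right) = 11435802$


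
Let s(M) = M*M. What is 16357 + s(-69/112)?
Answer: 205186969/12544 ≈ 16357.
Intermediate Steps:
s(M) = M²
16357 + s(-69/112) = 16357 + (-69/112)² = 16357 + 4761/12544 = 205186969/12544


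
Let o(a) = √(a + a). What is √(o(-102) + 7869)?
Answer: √(7869 + 2*I*√51) ≈ 88.707 + 0.0805*I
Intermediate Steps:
o(a) = √2*√a (o(a) = √(2*a) = √2*√a)
√(o(-102) + 7869) = √(√2*√(-102) + 7869) = √(√2*(I*√102) + 7869) = √(2*I*√51 + 7869) = √(7869 + 2*I*√51)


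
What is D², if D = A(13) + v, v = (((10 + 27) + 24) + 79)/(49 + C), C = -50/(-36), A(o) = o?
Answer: 204804721/822649 ≈ 248.96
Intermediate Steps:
C = 25/18 (C = -50*(-1/36) = 25/18 ≈ 1.3889)
v = 2520/907 (v = (((10 + 27) + 24) + 79)/(49 + 25/18) = ((37 + 24) + 79)/(907/18) = (61 + 79)*(18/907) = 140*(18/907) = 2520/907 ≈ 2.7784)
D = 14311/907 (D = 13 + 2520/907 = 14311/907 ≈ 15.778)
D² = (14311/907)² = 204804721/822649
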